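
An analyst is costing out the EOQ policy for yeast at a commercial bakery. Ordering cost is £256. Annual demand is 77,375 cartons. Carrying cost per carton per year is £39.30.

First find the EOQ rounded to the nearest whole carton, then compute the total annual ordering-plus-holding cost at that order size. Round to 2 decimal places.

£39,457.68

EOQ = √(2DS/H) = √(2 × 77,375 × 256 / 39.3)
    = √(1,008,040.71) ≈ 1,004.01 → Q = 1,004 cartons
Orders/yr = 77,375/1,004 = 77.067; ordering cost = 77.067 × £256 = £19,729.08
Average inventory = 1,004/2 = 502; holding cost = 502 × £39.3 = £19,728.60
Total = £19,729.08 + £19,728.60 = £39,457.68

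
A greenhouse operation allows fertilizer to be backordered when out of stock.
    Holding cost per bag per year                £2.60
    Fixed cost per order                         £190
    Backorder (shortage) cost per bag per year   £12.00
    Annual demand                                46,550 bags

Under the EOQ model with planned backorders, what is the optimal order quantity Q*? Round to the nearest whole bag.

2,877 bags

Basic EOQ = √(2·46,550·190/2.6) = 2,608.345
Backorder adjustment √((H+b)/b) = √((2.6+12)/12) = 1.1030
Q* = 2,608.345 × 1.1030 ≈ 2,877.07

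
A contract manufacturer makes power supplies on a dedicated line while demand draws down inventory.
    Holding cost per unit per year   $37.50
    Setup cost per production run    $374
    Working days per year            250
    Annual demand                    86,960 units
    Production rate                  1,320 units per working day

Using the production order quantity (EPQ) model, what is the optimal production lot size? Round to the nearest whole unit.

d = 86,960/250 = 347.8400 units/day;  effective holding cost H(1 − d/p) = 37.5·(1 − 347.8400/1320) = 27.61818
Q* = √(2DS / H_eff) = √(2·86,960·374 / 27.61818) ≈ 1,534.66

1,535 units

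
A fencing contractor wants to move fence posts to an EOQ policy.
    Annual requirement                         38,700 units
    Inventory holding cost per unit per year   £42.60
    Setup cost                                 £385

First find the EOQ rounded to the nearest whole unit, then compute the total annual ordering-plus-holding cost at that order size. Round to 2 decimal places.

Optimal lot size Q* = (2 × 38,700 × £385 / £42.6)^½ ≈ 836.37 → Q = 836 units
Annual ordering cost = (D/Q)·S = (38,700/836) × 385 = £17,822.37
Annual holding cost  = (Q/2)·H = (836/2) × 42.6 = £17,806.80
Total = £17,822.37 + £17,806.80 = £35,629.17

£35,629.17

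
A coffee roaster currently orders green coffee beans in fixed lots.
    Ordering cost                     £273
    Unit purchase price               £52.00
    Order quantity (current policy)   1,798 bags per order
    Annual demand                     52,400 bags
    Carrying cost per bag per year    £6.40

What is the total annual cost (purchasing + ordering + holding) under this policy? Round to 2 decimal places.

Annual ordering cost = (D/Q)·S = (52,400/1,798) × 273 = £7,956.17
Annual holding cost  = (Q/2)·H = (1,798/2) × 6.4 = £5,753.60
Purchase cost = D·C = 52,400 × 52 = £2,724,800.00
Total = £7,956.17 + £5,753.60 + £2,724,800.00 = £2,738,509.77

£2,738,509.77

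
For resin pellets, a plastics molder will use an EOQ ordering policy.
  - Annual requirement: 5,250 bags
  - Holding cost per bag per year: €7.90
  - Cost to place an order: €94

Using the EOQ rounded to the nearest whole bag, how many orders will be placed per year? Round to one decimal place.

14.9 orders per year

EOQ = √(2DS/H) = √(2 × 5,250 × 94 / 7.9)
    = √(124,936.71) ≈ 353.46 → Q = 353
Orders per year = D/Q = 5,250 / 353 = 14.873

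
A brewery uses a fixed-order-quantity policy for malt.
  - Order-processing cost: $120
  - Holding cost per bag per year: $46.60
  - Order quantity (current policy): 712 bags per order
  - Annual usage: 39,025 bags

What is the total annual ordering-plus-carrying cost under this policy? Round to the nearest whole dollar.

$23,167

Ordering: D/Q × S = 39,025/712 × $120 = $6,577.25
Holding:  Q/2 × H = 712/2 × $46.6 = $16,589.60
Total = $6,577.25 + $16,589.60 = $23,166.85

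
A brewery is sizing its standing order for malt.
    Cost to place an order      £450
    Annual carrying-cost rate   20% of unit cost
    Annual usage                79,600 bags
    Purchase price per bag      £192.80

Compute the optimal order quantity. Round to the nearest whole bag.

Carrying cost H = £192.8 × 20% = £38.5600/bag/yr
Q* = √(2·D·S / H) = √(2·79,600·450 / 38.56) = √1,857,883.8 ≈ 1,363.04

1,363 bags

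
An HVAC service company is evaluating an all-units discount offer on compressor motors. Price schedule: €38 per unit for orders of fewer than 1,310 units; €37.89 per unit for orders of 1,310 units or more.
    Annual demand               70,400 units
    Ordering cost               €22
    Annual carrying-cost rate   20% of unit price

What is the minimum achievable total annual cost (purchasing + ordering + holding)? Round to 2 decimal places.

€2,673,601.88

H₁ = 20%×€38 = €7.6000;  H₂ = 20%×€37.89 = €7.5780
EOQ₁ = √(2×70,400×22/7.6000) = 638.42  (< 1,310, feasible at tier 1)
EOQ₂ = √(2×70,400×22/7.5780) = 639.35  (< 1,310 → use Q = 1,310 at tier-2 price)
TC(tier 1 (EOQ₁), Q≈638.4) = €2,680,051.99
TC(tier 2, Q≈1,310.0) = €2,673,601.88
Minimum at tier 2: €2,673,601.88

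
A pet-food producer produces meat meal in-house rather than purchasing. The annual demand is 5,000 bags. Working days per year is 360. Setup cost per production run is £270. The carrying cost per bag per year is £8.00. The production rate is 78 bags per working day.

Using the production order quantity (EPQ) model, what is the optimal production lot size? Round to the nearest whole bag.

d = 5,000/360 = 13.8889 bags/day;  effective holding cost H(1 − d/p) = 8·(1 − 13.8889/78) = 6.57550
Q* = √(2DS / H_eff) = √(2·5,000·270 / 6.57550) ≈ 640.79

641 bags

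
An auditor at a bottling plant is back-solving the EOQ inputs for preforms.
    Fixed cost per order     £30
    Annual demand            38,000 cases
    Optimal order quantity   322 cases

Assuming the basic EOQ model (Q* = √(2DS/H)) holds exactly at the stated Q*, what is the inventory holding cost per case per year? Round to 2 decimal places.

£21.99

EOQ relation: Q² = 2DS/H, so rearrange for the unknown.
H = 2DS / Q² = 2 × 38,000 × 30 / 322² = 21.9899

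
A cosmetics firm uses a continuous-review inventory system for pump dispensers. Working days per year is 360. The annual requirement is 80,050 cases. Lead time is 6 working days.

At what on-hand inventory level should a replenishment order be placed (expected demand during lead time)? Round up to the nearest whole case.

Daily demand d = 80,050 / 360 = 222.361 cases/day
Demand during lead time = 222.361 × 6 = 1,334.17
Reorder point = 1,334.17 → round up

1,335 cases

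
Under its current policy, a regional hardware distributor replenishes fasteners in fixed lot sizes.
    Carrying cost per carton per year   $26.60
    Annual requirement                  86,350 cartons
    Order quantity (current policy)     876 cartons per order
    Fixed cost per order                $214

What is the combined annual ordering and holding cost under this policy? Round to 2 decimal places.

Orders/yr = 86,350/876 = 98.573; ordering cost = 98.573 × $214 = $21,094.63
Average inventory = 876/2 = 438; holding cost = 438 × $26.6 = $11,650.80
Total = $21,094.63 + $11,650.80 = $32,745.43

$32,745.43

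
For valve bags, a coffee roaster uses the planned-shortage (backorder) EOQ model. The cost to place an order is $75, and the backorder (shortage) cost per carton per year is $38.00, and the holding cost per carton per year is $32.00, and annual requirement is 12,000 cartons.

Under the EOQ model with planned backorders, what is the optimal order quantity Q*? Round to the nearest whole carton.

322 cartons

Basic EOQ = √(2·12,000·75/32) = 237.171
Backorder adjustment √((H+b)/b) = √((32+38)/38) = 1.3572
Q* = 237.171 × 1.3572 ≈ 321.90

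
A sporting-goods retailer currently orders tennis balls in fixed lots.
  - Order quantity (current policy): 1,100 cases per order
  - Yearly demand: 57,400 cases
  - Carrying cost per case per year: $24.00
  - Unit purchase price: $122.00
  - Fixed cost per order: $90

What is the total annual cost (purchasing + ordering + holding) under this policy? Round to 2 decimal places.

Ordering: D/Q × S = 57,400/1,100 × $90 = $4,696.36
Holding:  Q/2 × H = 1,100/2 × $24 = $13,200.00
Purchase cost = D·C = 57,400 × 122 = $7,002,800.00
Total = $4,696.36 + $13,200.00 + $7,002,800.00 = $7,020,696.36

$7,020,696.36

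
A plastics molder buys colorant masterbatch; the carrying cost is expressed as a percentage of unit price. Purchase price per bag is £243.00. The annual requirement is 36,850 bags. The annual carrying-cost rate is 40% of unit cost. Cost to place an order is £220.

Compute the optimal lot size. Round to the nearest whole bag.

408 bags

Holding cost per bag per year: H = 40% × £243 = £97.2000
EOQ = √(2DS/H) = √(2 × 36,850 × 220 / 97.2)
    = √(166,810.70) ≈ 408.42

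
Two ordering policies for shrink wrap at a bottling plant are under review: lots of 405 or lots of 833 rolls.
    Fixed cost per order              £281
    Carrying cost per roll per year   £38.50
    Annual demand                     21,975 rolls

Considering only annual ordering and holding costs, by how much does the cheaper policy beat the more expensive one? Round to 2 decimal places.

TC(Q) = (D/Q)S + (Q/2)H
TC(405) = (21,975/405)×281 + (405/2)×38.5 = £23,043.10
TC(833) = (21,975/833)×281 + (833/2)×38.5 = £23,448.19
Cheaper: Q = 405.  Difference = £405.08

£405.08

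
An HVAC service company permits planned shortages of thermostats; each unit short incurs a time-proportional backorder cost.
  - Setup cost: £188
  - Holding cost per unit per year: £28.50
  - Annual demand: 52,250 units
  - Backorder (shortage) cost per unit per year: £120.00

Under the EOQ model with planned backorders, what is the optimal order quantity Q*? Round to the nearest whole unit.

Q* = √(2DS/H) · √((H + b)/b)
   = √(2 × 52,250 × 188 / 28.5) · √((28.5 + 120) / 120)
   = 830.261 × 1.1124 ≈ 923.61

924 units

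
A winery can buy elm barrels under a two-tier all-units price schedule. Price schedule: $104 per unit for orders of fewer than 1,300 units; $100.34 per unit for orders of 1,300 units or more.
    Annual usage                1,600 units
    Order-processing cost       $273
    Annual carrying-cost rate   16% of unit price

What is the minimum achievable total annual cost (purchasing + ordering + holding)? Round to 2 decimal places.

$170,212.70

H₁ = 16%×$104 = $16.6400;  H₂ = 16%×$100.34 = $16.0544
EOQ₁ = √(2×1,600×273/16.6400) = 229.13  (< 1,300, feasible at tier 1)
EOQ₂ = √(2×1,600×273/16.0544) = 233.27  (< 1,300 → use Q = 1,300 at tier-2 price)
TC(tier 1 (EOQ₁), Q≈229.1) = $170,212.70
TC(tier 2, Q≈1,300.0) = $171,315.36
Minimum at tier 1 (EOQ₁): $170,212.70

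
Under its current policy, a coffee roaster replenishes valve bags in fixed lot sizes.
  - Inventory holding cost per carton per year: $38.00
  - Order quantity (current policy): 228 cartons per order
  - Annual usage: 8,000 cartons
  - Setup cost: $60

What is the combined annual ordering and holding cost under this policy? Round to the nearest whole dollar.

$6,437

Orders/yr = 8,000/228 = 35.088; ordering cost = 35.088 × $60 = $2,105.26
Average inventory = 228/2 = 114; holding cost = 114 × $38 = $4,332.00
Total = $2,105.26 + $4,332.00 = $6,437.26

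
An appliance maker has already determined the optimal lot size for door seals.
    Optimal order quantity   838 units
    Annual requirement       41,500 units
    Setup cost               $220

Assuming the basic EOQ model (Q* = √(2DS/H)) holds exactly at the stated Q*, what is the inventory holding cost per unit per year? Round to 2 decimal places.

From Q* = √(2DS/H) ⇒ Q*² = 2DS/H.
H = 2DS / Q² = 2 × 41,500 × 220 / 838² = 26.0024

$26.00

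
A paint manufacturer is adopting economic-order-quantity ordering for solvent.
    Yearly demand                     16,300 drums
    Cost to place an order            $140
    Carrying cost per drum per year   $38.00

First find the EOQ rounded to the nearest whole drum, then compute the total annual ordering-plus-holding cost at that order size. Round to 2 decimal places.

$13,169.37

EOQ = √(2DS/H) = √(2 × 16,300 × 140 / 38)
    = √(120,105.26) ≈ 346.56 → Q = 347 drums
Ordering: D/Q × S = 16,300/347 × $140 = $6,576.37
Holding:  Q/2 × H = 347/2 × $38 = $6,593.00
Total = $6,576.37 + $6,593.00 = $13,169.37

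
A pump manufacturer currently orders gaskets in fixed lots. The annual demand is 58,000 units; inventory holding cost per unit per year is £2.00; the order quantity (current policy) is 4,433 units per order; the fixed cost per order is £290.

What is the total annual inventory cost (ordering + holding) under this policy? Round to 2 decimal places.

£8,227.27

Ordering: D/Q × S = 58,000/4,433 × £290 = £3,794.27
Holding:  Q/2 × H = 4,433/2 × £2 = £4,433.00
Total = £3,794.27 + £4,433.00 = £8,227.27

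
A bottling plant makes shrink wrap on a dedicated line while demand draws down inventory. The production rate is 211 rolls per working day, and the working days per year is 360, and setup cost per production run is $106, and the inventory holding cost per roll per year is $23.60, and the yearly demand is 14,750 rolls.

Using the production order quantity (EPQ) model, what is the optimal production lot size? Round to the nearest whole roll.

Daily demand d = 14,750/360 = 40.972; p = 211; 1 − d/p = 0.80582
EPQ = √(2DS / (H(1 − d/p)))
    = √(2 × 14,750 × 106 / (23.6 × 0.80582)) ≈ 405.50

405 rolls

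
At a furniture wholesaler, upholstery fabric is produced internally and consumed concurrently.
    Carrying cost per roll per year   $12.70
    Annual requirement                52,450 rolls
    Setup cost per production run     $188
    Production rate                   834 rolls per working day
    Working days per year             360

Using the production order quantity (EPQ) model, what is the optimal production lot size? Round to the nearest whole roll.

1,372 rolls

Daily demand d = 52,450/360 = 145.694; p = 834; 1 − d/p = 0.82531
EPQ = √(2DS / (H(1 − d/p)))
    = √(2 × 52,450 × 188 / (12.7 × 0.82531)) ≈ 1,371.69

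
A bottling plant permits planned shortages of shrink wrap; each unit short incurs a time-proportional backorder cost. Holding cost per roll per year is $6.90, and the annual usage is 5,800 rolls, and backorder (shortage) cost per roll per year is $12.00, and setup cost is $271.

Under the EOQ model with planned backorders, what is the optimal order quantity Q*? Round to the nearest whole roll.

847 rolls

Q* = √(2DS/H) · √((H + b)/b)
   = √(2 × 5,800 × 271 / 6.9) · √((6.9 + 12) / 12)
   = 674.977 × 1.2550 ≈ 847.09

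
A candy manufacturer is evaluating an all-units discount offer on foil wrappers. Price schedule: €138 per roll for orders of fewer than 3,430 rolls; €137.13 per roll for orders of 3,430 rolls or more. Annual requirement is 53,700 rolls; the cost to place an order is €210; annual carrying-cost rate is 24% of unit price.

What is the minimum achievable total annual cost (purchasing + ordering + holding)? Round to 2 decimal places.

H₁ = 24%×€138 = €33.1200;  H₂ = 24%×€137.13 = €32.9112
EOQ₁ = √(2×53,700×210/33.1200) = 825.21  (< 3,430, feasible at tier 1)
EOQ₂ = √(2×53,700×210/32.9112) = 827.83  (< 3,430 → use Q = 3,430 at tier-2 price)
TC(tier 1 (EOQ₁), Q≈825.2) = €7,437,931.09
TC(tier 2, Q≈3,430.0) = €7,423,611.46
Minimum at tier 2: €7,423,611.46

€7,423,611.46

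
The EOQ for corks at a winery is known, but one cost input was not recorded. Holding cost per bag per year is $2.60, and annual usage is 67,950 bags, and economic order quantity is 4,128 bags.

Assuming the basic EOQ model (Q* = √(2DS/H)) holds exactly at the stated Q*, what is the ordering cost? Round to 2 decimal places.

EOQ relation: Q² = 2DS/H, so rearrange for the unknown.
S = Q²H / (2D) = 4,128² × 2.6 / (2 × 67,950) = 326.0118

$326.01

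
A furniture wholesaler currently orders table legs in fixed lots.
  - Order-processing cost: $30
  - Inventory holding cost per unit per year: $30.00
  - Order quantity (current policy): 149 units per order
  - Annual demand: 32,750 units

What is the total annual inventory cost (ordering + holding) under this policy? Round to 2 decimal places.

$8,828.96

Annual ordering cost = (D/Q)·S = (32,750/149) × 30 = $6,593.96
Annual holding cost  = (Q/2)·H = (149/2) × 30 = $2,235.00
Total = $6,593.96 + $2,235.00 = $8,828.96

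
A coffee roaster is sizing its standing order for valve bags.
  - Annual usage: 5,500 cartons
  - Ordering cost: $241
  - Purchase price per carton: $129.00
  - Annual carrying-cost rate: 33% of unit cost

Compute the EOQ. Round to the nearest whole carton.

250 cartons

H = i·C = 0.33 × $129 = $42.5700 per carton-year
EOQ = √(2DS/H) = √(2 × 5,500 × 241 / 42.57)
    = √(62,273.90) ≈ 249.55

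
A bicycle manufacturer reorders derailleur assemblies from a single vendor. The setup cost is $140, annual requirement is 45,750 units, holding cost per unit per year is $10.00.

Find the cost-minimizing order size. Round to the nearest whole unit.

Optimal lot size Q* = (2 × 45,750 × $140 / $10)^½ ≈ 1,131.81

1,132 units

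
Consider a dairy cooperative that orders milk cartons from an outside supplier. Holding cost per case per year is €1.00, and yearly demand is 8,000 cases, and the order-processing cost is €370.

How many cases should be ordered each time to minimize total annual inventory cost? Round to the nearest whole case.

2,433 cases

Optimal lot size Q* = (2 × 8,000 × €370 / €1)^½ ≈ 2,433.11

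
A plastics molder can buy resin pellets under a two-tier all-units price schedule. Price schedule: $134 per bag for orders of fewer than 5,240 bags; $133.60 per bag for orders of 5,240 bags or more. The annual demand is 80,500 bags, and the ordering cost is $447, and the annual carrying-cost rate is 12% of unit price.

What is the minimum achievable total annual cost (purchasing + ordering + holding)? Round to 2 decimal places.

$10,803,670.92

H₁ = 12%×$134 = $16.0800;  H₂ = 12%×$133.60 = $16.0320
EOQ₁ = √(2×80,500×447/16.0800) = 2,115.55  (< 5,240, feasible at tier 1)
EOQ₂ = √(2×80,500×447/16.0320) = 2,118.72  (< 5,240 → use Q = 5,240 at tier-2 price)
TC(tier 1 (EOQ₁), Q≈2,115.6) = $10,821,018.07
TC(tier 2, Q≈5,240.0) = $10,803,670.92
Minimum at tier 2: $10,803,670.92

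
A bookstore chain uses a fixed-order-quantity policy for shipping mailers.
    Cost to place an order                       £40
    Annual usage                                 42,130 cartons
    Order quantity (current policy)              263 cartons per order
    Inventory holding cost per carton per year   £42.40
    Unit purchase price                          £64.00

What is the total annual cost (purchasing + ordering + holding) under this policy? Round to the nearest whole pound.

£2,708,303

Ordering: D/Q × S = 42,130/263 × £40 = £6,407.60
Holding:  Q/2 × H = 263/2 × £42.4 = £5,575.60
Purchase cost = D·C = 42,130 × 64 = £2,696,320.00
Total = £6,407.60 + £5,575.60 + £2,696,320.00 = £2,708,303.20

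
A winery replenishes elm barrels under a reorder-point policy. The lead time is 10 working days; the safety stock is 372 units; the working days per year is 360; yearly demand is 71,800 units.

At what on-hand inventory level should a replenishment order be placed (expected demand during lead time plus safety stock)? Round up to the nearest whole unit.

2,367 units

Daily demand d = 71,800 / 360 = 199.444 units/day
Demand during lead time = 199.444 × 10 = 1,994.44
Reorder point = 1,994.44 + 372 = 2,366.44 → round up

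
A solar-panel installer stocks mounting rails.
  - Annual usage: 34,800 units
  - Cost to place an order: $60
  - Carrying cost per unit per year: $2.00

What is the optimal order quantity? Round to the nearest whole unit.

1,445 units

Q* = √(2·D·S / H) = √(2·34,800·60 / 2) = √2,088,000.0 ≈ 1,444.99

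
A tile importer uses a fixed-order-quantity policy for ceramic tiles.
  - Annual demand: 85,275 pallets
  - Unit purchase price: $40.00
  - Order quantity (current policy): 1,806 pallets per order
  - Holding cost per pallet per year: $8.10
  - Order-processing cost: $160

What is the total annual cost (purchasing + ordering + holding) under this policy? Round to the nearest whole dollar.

Orders/yr = 85,275/1,806 = 47.218; ordering cost = 47.218 × $160 = $7,554.82
Average inventory = 1,806/2 = 903; holding cost = 903 × $8.1 = $7,314.30
Purchase cost = D·C = 85,275 × 40 = $3,411,000.00
Total = $7,554.82 + $7,314.30 + $3,411,000.00 = $3,425,869.12

$3,425,869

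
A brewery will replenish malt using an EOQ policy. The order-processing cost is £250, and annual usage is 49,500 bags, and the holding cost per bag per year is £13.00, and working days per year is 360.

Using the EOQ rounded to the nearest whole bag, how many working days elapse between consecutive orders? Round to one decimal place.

10.0 days

Q* = √(2·D·S / H) = √(2·49,500·250 / 13) = √1,903,846.2 ≈ 1,379.80 → Q = 1,380 bags
Cycle time = (working days × Q)/D = (360 × 1,380) / 49,500 = 10.036 days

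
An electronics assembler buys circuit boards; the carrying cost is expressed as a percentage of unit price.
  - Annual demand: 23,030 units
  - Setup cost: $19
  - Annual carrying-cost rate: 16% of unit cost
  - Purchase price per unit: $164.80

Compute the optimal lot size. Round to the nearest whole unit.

H = i·C = 0.16 × $164.8 = $26.3680 per unit-year
2DS/H = 2·23,030·19/26.368 = 33,189.47
EOQ = √33,189.47 ≈ 182.18

182 units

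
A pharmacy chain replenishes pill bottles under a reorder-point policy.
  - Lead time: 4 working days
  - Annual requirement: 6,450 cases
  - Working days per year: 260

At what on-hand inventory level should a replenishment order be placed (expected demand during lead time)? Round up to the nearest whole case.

100 cases

Daily demand d = 6,450 / 260 = 24.808 cases/day
Demand during lead time = 24.808 × 4 = 99.23
Reorder point = 99.23 → round up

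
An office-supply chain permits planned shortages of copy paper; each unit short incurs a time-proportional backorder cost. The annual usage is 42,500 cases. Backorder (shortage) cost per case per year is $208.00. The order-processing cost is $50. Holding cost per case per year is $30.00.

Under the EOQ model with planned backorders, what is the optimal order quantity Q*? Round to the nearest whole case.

Q* = √(2DS/H) · √((H + b)/b)
   = √(2 × 42,500 × 50 / 30) · √((30 + 208) / 208)
   = 376.386 × 1.0697 ≈ 402.62

403 cases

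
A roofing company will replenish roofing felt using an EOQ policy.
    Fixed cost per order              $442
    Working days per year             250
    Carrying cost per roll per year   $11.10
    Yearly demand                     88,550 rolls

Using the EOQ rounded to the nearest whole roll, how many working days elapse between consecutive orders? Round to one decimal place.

7.5 days

EOQ = √(2DS/H) = √(2 × 88,550 × 442 / 11.1)
    = √(7,052,090.09) ≈ 2,655.58 → Q = 2,656 rolls
Days between orders = 250 / (D/Q) = 250 / 33.340 ≈ 7.499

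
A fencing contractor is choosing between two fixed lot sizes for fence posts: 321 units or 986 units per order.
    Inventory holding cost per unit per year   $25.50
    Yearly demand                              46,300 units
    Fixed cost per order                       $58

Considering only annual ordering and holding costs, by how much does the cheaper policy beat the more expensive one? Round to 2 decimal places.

$2,836.55

For each Q, cost = (D/Q)·S + (Q/2)·H.
TC(321) = (46,300/321)×58 + (321/2)×25.5 = $12,458.48
TC(986) = (46,300/986)×58 + (986/2)×25.5 = $15,295.03
|ΔTC| = |$12,458.48 − $15,295.03| = $2,836.55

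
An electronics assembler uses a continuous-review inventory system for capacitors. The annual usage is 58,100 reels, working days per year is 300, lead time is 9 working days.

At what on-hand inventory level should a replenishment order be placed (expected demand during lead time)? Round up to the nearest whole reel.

Daily demand d = 58,100 / 300 = 193.667 reels/day
Demand during lead time = 193.667 × 9 = 1,743.00
Reorder point = 1,743.00 → round up

1,743 reels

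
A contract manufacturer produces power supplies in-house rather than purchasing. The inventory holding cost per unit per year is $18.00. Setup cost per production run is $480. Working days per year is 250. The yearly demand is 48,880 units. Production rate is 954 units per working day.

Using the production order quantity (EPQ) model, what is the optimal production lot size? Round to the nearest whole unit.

d = 48,880/250 = 195.5200 units/day;  effective holding cost H(1 − d/p) = 18·(1 − 195.5200/954) = 14.31094
Q* = √(2DS / H_eff) = √(2·48,880·480 / 14.31094) ≈ 1,810.79

1,811 units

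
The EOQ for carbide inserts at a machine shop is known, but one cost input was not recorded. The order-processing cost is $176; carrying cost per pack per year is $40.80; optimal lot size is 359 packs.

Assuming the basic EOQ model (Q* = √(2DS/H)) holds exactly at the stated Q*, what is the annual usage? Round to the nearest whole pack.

Since Q* = (2DS/H)^½, squaring gives Q*²·H = 2DS.
D = Q²H / (2S) = 359² × 40.8 / (2 × 176) = 14,938.48

14,938 packs per year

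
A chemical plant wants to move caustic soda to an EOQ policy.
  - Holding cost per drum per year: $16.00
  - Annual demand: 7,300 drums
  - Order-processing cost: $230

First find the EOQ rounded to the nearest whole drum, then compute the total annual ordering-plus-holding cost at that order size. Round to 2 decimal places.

$7,329.94

2DS/H = 2·7,300·230/16 = 209,875.00
EOQ = √209,875.00 ≈ 458.12 → Q = 458 drums
Orders/yr = 7,300/458 = 15.939; ordering cost = 15.939 × $230 = $3,665.94
Average inventory = 458/2 = 229; holding cost = 229 × $16 = $3,664.00
Total = $3,665.94 + $3,664.00 = $7,329.94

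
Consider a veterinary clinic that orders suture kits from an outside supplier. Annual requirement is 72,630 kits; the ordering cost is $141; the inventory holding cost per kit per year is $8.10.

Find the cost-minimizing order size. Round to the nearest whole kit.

1,590 kits

EOQ = √(2DS/H) = √(2 × 72,630 × 141 / 8.1)
    = √(2,528,600.00) ≈ 1,590.16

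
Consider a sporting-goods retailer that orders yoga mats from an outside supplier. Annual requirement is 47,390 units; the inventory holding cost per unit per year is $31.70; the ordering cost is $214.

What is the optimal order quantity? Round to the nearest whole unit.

2DS/H = 2·47,390·214/31.7 = 639,839.75
EOQ = √639,839.75 ≈ 799.90

800 units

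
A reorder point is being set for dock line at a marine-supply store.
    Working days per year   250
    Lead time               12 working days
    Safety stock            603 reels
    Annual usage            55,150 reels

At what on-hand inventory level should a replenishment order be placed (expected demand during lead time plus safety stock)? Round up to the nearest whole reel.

Daily demand d = 55,150 / 250 = 220.600 reels/day
Demand during lead time = 220.600 × 12 = 2,647.20
Reorder point = 2,647.20 + 603 = 3,250.20 → round up

3,251 reels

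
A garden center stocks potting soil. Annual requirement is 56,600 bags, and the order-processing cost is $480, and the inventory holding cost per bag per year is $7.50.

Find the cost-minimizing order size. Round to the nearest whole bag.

Optimal lot size Q* = (2 × 56,600 × $480 / $7.5)^½ ≈ 2,691.62

2,692 bags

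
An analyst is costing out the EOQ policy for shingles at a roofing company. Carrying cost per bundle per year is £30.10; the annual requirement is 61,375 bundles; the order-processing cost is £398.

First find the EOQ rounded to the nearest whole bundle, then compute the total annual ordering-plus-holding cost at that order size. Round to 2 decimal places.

Q* = √(2·D·S / H) = √(2·61,375·398 / 30.1) = √1,623,073.1 ≈ 1,274.00 → Q = 1,274 bundles
Orders/yr = 61,375/1,274 = 48.175; ordering cost = 48.175 × £398 = £19,173.67
Average inventory = 1,274/2 = 637; holding cost = 637 × £30.1 = £19,173.70
Total = £19,173.67 + £19,173.70 = £38,347.37

£38,347.37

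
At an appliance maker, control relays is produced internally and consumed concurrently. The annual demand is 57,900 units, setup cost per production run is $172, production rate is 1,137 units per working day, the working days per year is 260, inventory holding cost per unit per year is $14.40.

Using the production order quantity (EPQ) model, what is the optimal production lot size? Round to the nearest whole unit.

d = 57,900/260 = 222.6923 units/day;  effective holding cost H(1 − d/p) = 14.4·(1 − 222.6923/1137) = 11.57962
Q* = √(2DS / H_eff) = √(2·57,900·172 / 11.57962) ≈ 1,311.51

1,312 units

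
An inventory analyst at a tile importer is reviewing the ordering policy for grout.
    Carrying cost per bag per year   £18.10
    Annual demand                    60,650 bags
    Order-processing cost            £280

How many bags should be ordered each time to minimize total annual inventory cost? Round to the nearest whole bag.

Optimal lot size Q* = (2 × 60,650 × £280 / £18.1)^½ ≈ 1,369.84

1,370 bags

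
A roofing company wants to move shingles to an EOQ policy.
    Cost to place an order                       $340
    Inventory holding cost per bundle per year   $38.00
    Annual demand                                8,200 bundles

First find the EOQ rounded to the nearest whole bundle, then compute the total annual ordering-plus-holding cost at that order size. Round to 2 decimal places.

$14,556.37

Q* = √(2·D·S / H) = √(2·8,200·340 / 38) = √146,736.8 ≈ 383.06 → Q = 383 bundles
Ordering: D/Q × S = 8,200/383 × $340 = $7,279.37
Holding:  Q/2 × H = 383/2 × $38 = $7,277.00
Total = $7,279.37 + $7,277.00 = $14,556.37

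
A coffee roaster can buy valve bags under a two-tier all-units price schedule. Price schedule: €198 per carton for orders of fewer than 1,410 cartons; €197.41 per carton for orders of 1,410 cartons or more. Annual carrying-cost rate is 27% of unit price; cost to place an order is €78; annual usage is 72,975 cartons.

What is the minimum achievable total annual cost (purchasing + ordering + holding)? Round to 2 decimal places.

H₁ = 27%×€198 = €53.4600;  H₂ = 27%×€197.41 = €53.3007
EOQ₁ = √(2×72,975×78/53.4600) = 461.46  (< 1,410, feasible at tier 1)
EOQ₂ = √(2×72,975×78/53.3007) = 462.15  (< 1,410 → use Q = 1,410 at tier-2 price)
TC(tier 1 (EOQ₁), Q≈461.5) = €14,473,719.70
TC(tier 2, Q≈1,410.0) = €14,447,608.66
Minimum at tier 2: €14,447,608.66

€14,447,608.66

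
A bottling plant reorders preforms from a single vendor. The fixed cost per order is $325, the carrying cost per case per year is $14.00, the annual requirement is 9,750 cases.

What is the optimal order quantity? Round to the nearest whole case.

673 cases

EOQ = √(2DS/H) = √(2 × 9,750 × 325 / 14)
    = √(452,678.57) ≈ 672.81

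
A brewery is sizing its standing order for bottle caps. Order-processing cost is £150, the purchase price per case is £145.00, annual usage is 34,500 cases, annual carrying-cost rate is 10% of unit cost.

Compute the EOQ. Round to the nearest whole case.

H = i·C = 0.1 × £145 = £14.5000 per case-year
Optimal lot size Q* = (2 × 34,500 × £150 / £14.5)^½ ≈ 844.86

845 cases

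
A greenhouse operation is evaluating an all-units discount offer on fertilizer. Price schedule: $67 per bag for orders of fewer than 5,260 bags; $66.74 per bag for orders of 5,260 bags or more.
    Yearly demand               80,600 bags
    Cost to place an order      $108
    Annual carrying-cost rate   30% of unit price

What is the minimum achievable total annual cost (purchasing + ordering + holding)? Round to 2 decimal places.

H₁ = 30%×$67 = $20.1000;  H₂ = 30%×$66.74 = $20.0220
EOQ₁ = √(2×80,600×108/20.1000) = 930.67  (< 5,260, feasible at tier 1)
EOQ₂ = √(2×80,600×108/20.0220) = 932.48  (< 5,260 → use Q = 5,260 at tier-2 price)
TC(tier 1 (EOQ₁), Q≈930.7) = $5,418,906.50
TC(tier 2, Q≈5,260.0) = $5,433,556.76
Minimum at tier 1 (EOQ₁): $5,418,906.50

$5,418,906.50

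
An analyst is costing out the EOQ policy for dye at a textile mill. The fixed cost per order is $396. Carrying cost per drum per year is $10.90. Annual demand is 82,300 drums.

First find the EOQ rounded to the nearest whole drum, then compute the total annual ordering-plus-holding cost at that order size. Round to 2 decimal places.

Optimal lot size Q* = (2 × 82,300 × $396 / $10.9)^½ ≈ 2,445.40 → Q = 2,445 drums
Annual ordering cost = (D/Q)·S = (82,300/2,445) × 396 = $13,329.57
Annual holding cost  = (Q/2)·H = (2,445/2) × 10.9 = $13,325.25
Total = $13,329.57 + $13,325.25 = $26,654.82

$26,654.82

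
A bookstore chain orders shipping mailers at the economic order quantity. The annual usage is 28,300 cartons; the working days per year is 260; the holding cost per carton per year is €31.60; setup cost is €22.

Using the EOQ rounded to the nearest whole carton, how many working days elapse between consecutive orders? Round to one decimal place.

1.8 days

Optimal lot size Q* = (2 × 28,300 × €22 / €31.6)^½ ≈ 198.51 → Q = 199 cartons
Cycle time = (working days × Q)/D = (260 × 199) / 28,300 = 1.828 days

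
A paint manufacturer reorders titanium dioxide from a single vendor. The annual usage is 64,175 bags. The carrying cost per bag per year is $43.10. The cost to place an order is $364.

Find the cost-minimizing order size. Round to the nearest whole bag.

1,041 bags

EOQ = √(2DS/H) = √(2 × 64,175 × 364 / 43.1)
    = √(1,083,976.80) ≈ 1,041.14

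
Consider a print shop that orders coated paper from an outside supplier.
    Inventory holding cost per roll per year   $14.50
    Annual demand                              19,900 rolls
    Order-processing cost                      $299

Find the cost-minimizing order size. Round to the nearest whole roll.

906 rolls

Optimal lot size Q* = (2 × 19,900 × $299 / $14.5)^½ ≈ 905.93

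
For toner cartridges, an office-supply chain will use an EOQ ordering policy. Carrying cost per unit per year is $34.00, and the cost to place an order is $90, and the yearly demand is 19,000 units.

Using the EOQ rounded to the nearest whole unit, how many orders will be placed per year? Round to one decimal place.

59.9 orders per year

2DS/H = 2·19,000·90/34 = 100,588.24
EOQ = √100,588.24 ≈ 317.16 → Q = 317
N = D/Q = 19,000/317 ≈ 59.937 orders/yr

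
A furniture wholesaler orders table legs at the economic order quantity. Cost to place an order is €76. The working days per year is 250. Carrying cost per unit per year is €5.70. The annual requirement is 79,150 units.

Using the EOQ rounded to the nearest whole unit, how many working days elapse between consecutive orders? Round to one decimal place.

4.6 days

Optimal lot size Q* = (2 × 79,150 × €76 / €5.7)^½ ≈ 1,452.81 → Q = 1,453 units
Days between orders = 250 / (D/Q) = 250 / 54.474 ≈ 4.589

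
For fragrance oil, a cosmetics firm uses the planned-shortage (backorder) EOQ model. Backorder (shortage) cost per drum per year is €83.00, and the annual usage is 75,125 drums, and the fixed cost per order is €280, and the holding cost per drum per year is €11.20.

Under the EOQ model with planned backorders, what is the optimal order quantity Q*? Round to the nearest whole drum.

2,065 drums

Q* = √(2DS/H) · √((H + b)/b)
   = √(2 × 75,125 × 280 / 11.2) · √((11.2 + 83) / 83)
   = 1,938.105 × 1.0653 ≈ 2,064.73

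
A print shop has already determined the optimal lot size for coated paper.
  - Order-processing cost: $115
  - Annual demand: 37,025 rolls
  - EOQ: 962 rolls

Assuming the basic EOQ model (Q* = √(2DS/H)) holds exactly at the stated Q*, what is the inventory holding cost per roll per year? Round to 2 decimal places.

$9.20

From Q* = √(2DS/H) ⇒ Q*² = 2DS/H.
H = 2DS / Q² = 2 × 37,025 × 115 / 962² = 9.2018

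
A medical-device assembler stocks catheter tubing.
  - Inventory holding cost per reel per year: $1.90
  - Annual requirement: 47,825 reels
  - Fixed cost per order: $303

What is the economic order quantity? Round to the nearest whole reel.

Q* = √(2·D·S / H) = √(2·47,825·303 / 1.9) = √15,253,657.9 ≈ 3,905.59

3,906 reels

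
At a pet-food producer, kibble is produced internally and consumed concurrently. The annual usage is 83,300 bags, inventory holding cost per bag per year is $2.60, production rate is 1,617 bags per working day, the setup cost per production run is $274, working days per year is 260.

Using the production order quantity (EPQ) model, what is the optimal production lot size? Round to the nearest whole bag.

d = 83,300/260 = 320.3846 bags/day;  effective holding cost H(1 − d/p) = 2.6·(1 − 320.3846/1617) = 2.08485
Q* = √(2DS / H_eff) = √(2·83,300·274 / 2.08485) ≈ 4,679.24

4,679 bags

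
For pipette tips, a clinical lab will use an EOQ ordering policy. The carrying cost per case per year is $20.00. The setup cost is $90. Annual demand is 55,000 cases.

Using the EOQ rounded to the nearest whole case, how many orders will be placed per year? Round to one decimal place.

78.1 orders per year

EOQ = √(2DS/H) = √(2 × 55,000 × 90 / 20)
    = √(495,000.00) ≈ 703.56 → Q = 704
Orders per year = D/Q = 55,000 / 704 = 78.125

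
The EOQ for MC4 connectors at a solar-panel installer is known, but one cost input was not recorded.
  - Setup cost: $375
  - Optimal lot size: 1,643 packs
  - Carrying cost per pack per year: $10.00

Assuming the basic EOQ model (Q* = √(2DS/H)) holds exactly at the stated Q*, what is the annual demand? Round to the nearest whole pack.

Since Q* = (2DS/H)^½, squaring gives Q*²·H = 2DS.
D = Q²H / (2S) = 1,643² × 10 / (2 × 375) = 35,992.65

35,993 packs per year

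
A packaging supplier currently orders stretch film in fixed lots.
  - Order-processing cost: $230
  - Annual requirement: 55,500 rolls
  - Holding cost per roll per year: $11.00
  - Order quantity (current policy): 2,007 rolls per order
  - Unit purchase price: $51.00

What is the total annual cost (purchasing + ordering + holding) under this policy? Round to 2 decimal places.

$2,847,898.74

Orders/yr = 55,500/2,007 = 27.653; ordering cost = 27.653 × $230 = $6,360.24
Average inventory = 2,007/2 = 1003.5; holding cost = 1003.5 × $11 = $11,038.50
Purchase cost = D·C = 55,500 × 51 = $2,830,500.00
Total = $6,360.24 + $11,038.50 + $2,830,500.00 = $2,847,898.74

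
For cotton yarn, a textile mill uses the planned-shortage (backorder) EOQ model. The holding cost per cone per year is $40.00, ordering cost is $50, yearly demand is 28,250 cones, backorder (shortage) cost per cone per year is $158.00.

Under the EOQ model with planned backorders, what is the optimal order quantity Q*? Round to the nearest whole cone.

297 cones

Q* = √(2DS/H) · √((H + b)/b)
   = √(2 × 28,250 × 50 / 40) · √((40 + 158) / 158)
   = 265.754 × 1.1194 ≈ 297.50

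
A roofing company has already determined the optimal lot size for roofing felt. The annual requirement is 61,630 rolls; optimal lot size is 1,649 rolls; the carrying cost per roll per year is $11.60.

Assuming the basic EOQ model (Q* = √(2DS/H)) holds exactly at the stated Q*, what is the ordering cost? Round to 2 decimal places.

EOQ relation: Q² = 2DS/H, so rearrange for the unknown.
S = Q²H / (2D) = 1,649² × 11.6 / (2 × 61,630) = 255.9040

$255.90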